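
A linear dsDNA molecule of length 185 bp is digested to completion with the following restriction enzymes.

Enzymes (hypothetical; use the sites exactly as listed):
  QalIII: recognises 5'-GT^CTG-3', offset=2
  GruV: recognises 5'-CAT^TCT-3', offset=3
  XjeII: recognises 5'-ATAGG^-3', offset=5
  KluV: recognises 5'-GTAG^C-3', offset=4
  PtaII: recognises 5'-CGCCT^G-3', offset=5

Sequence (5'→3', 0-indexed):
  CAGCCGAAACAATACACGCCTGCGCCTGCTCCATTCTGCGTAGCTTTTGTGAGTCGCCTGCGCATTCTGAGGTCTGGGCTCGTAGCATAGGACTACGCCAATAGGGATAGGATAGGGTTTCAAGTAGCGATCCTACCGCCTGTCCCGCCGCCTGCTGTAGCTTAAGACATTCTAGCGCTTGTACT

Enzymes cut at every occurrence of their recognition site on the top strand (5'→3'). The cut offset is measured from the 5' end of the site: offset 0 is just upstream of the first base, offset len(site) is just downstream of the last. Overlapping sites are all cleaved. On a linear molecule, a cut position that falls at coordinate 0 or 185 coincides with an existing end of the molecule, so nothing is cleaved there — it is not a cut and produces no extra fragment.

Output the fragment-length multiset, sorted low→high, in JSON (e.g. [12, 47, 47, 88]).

[5,6,6,6,6,7,7,8,9,10,11,12,12,14,14,15,16,21]

Per-enzyme occurrences:
  QalIII GTCTG/2: at [71] ⇒ [73]
  GruV CATTCT/3: at [31, 62, 167] ⇒ [34, 65, 170]
  XjeII ATAGG/5: at [86, 100, 106, 111] ⇒ [91, 105, 111, 116]
  KluV GTAGC/4: at [39, 81, 123, 156] ⇒ [43, 85, 127, 160]
  PtaII CGCCTG/5: at [16, 22, 54, 136, 148] ⇒ [21, 27, 59, 141, 153]

Pooled cuts: [21, 27, 34, 43, 59, 65, 73, 85, 91, 105, 111, 116, 127, 141, 153, 160, 170]

Fragments:
  [0,21): 21 bp
  [21,27): 6 bp
  [27,34): 7 bp
  [34,43): 9 bp
  [43,59): 16 bp
  [59,65): 6 bp
  [65,73): 8 bp
  [73,85): 12 bp
  [85,91): 6 bp
  [91,105): 14 bp
  [105,111): 6 bp
  [111,116): 5 bp
  [116,127): 11 bp
  [127,141): 14 bp
  [141,153): 12 bp
  [153,160): 7 bp
  [160,170): 10 bp
  [170,185): 15 bp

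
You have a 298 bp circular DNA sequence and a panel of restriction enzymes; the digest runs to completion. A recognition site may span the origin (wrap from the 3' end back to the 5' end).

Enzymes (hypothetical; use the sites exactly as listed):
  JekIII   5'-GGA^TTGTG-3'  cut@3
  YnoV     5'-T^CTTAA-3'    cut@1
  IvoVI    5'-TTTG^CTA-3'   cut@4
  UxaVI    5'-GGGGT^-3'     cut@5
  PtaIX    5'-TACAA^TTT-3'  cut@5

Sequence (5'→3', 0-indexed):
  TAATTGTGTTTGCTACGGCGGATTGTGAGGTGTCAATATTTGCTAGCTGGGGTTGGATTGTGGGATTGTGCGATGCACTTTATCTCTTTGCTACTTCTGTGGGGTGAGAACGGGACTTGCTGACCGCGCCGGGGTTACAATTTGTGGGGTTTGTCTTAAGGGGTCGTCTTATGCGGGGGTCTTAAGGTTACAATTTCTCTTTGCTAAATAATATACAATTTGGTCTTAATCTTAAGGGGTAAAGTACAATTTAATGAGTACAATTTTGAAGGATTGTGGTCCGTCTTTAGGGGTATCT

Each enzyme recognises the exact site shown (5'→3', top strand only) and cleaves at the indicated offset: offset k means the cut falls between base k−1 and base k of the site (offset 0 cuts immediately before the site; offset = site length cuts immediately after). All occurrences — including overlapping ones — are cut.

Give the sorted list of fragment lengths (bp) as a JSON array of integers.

Scan for sites:
  JekIII (GGATTGTG, off=3): starts [19, 54, 62, 270] → cuts [22, 57, 65, 273]
  YnoV (TCTTAA, off=1): starts [153, 179, 223, 229, 295] → cuts [154, 180, 224, 230, 296]
  IvoVI (TTTGCTA, off=4): starts [8, 38, 86, 199] → cuts [12, 42, 90, 203]
  UxaVI (GGGGT, off=5): starts [48, 100, 130, 145, 159, 175, 235, 289] → cuts [53, 105, 135, 150, 164, 180, 240, 294]
  PtaIX (TACAATTT, off=5): starts [135, 188, 213, 244, 258] → cuts [140, 193, 218, 249, 263]

Pooled cuts: [12, 22, 42, 53, 57, 65, 90, 105, 135, 140, 150, 154, 164, 180, 193, 203, 218, 224, 230, 240, 249, 263, 273, 294, 296]

Fragment lengths:
  12→22: 10 bp
  22→42: 20 bp
  42→53: 11 bp
  53→57: 4 bp
  57→65: 8 bp
  65→90: 25 bp
  90→105: 15 bp
  105→135: 30 bp
  135→140: 5 bp
  140→150: 10 bp
  150→154: 4 bp
  154→164: 10 bp
  164→180: 16 bp
  180→193: 13 bp
  193→203: 10 bp
  203→218: 15 bp
  218→224: 6 bp
  224→230: 6 bp
  230→240: 10 bp
  240→249: 9 bp
  249→263: 14 bp
  263→273: 10 bp
  273→294: 21 bp
  294→296: 2 bp
  296→12 (wrap): 298-296+12 = 14 bp

[2,4,4,5,6,6,8,9,10,10,10,10,10,10,11,13,14,14,15,15,16,20,21,25,30]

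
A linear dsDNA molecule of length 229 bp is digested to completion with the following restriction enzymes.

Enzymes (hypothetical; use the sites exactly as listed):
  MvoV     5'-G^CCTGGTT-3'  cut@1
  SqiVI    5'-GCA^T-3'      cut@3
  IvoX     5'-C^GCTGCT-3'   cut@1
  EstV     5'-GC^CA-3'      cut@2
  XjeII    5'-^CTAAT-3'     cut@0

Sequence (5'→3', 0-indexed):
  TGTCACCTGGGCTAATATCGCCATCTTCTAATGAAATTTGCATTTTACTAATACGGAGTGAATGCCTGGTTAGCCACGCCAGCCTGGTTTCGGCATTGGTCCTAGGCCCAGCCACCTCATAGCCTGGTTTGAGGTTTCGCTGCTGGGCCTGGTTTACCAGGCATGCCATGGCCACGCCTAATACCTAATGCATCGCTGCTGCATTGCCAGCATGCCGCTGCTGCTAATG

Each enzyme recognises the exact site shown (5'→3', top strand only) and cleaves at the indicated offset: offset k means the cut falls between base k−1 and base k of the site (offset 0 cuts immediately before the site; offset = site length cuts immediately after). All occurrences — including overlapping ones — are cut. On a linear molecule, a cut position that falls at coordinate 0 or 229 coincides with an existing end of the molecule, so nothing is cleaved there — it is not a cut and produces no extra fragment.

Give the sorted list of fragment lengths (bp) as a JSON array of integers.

[2,3,3,4,4,5,5,5,5,6,6,6,7,7,8,9,9,10,10,10,11,13,15,16,16,17,17]

Site scan:
  MvoV (GCCTGGTT, off=1): starts [63, 81, 121, 146] → cuts [64, 82, 122, 147]
  SqiVI (GCAT, off=3): starts [39, 92, 160, 189, 200, 209] → cuts [42, 95, 163, 192, 203, 212]
  IvoX (CGCTGCT, off=1): starts [137, 193, 215] → cuts [138, 194, 216]
  EstV (GCCA, off=2): starts [19, 72, 77, 110, 164, 170, 205] → cuts [21, 74, 79, 112, 166, 172, 207]
  XjeII (CTAAT, off=0): starts [11, 27, 47, 177, 184, 223] → cuts [11, 27, 47, 177, 184, 223]

All cut coordinates (distinct, sorted): [11, 21, 27, 42, 47, 64, 74, 79, 82, 95, 112, 122, 138, 147, 163, 166, 172, 177, 184, 192, 194, 203, 207, 212, 216, 223]

Fragments:
  [0,11): 11 bp
  [11,21): 10 bp
  [21,27): 6 bp
  [27,42): 15 bp
  [42,47): 5 bp
  [47,64): 17 bp
  [64,74): 10 bp
  [74,79): 5 bp
  [79,82): 3 bp
  [82,95): 13 bp
  [95,112): 17 bp
  [112,122): 10 bp
  [122,138): 16 bp
  [138,147): 9 bp
  [147,163): 16 bp
  [163,166): 3 bp
  [166,172): 6 bp
  [172,177): 5 bp
  [177,184): 7 bp
  [184,192): 8 bp
  [192,194): 2 bp
  [194,203): 9 bp
  [203,207): 4 bp
  [207,212): 5 bp
  [212,216): 4 bp
  [216,223): 7 bp
  [223,229): 6 bp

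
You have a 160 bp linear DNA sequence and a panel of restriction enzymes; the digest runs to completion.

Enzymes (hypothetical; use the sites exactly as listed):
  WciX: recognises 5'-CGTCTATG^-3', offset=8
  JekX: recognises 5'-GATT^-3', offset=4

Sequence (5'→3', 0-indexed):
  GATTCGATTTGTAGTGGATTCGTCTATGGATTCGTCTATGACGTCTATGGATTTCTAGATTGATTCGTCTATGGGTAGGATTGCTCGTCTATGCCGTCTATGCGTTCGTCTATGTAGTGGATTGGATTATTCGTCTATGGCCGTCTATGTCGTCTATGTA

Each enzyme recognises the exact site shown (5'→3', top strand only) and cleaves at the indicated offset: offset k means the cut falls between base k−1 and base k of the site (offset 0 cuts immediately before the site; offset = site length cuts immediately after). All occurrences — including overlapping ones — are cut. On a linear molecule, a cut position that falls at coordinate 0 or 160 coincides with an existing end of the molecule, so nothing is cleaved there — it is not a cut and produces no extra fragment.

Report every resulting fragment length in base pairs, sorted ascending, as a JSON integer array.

[2,4,4,4,4,5,5,8,8,8,8,9,9,9,9,9,10,11,11,11,12]

Site scan:
  WciX CGTCTATG/8: at [20, 32, 41, 65, 85, 94, 106, 131, 141, 150] ⇒ [28, 40, 49, 73, 93, 102, 114, 139, 149, 158]
  JekX GATT/4: at [0, 5, 16, 28, 49, 57, 61, 78, 119, 124] ⇒ [4, 9, 20, 32, 53, 61, 65, 82, 123, 128]

All cut coordinates (distinct, sorted): [4, 9, 20, 28, 32, 40, 49, 53, 61, 65, 73, 82, 93, 102, 114, 123, 128, 139, 149, 158]

Fragment lengths:
  [0,4): 4 bp
  [4,9): 5 bp
  [9,20): 11 bp
  [20,28): 8 bp
  [28,32): 4 bp
  [32,40): 8 bp
  [40,49): 9 bp
  [49,53): 4 bp
  [53,61): 8 bp
  [61,65): 4 bp
  [65,73): 8 bp
  [73,82): 9 bp
  [82,93): 11 bp
  [93,102): 9 bp
  [102,114): 12 bp
  [114,123): 9 bp
  [123,128): 5 bp
  [128,139): 11 bp
  [139,149): 10 bp
  [149,158): 9 bp
  [158,160): 2 bp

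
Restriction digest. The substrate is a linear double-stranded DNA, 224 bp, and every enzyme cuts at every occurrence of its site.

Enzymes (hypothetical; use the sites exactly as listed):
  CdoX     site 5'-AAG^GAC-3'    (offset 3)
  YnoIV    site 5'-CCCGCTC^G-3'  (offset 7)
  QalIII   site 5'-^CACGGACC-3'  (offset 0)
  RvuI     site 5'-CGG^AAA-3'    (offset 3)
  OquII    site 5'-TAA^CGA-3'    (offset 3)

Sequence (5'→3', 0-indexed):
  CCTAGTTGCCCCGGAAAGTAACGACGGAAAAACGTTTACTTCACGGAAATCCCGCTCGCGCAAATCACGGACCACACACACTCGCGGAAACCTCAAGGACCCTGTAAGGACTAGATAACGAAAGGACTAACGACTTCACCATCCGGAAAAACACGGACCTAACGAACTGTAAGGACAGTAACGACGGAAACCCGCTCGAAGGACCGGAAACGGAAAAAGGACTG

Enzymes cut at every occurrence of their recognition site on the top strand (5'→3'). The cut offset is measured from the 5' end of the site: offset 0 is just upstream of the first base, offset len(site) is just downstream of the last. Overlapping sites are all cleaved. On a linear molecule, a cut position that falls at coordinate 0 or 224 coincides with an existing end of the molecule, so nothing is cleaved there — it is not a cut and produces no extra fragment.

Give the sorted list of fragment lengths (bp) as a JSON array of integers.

[4,5,5,6,6,6,6,6,6,6,7,8,8,10,10,10,11,11,11,11,14,16,19,22]

Site scan:
  CdoX (AAGGAC, off=3): starts [94, 105, 121, 170, 198, 216] → cuts [97, 108, 124, 173, 201, 219]
  YnoIV (CCCGCTCG, off=7): starts [50, 190] → cuts [57, 197]
  QalIII (CACGGACC, off=0): starts [65, 151] → cuts [65, 151]
  RvuI (CGGAAA, off=3): starts [11, 24, 43, 84, 143, 184, 204, 210] → cuts [14, 27, 46, 87, 146, 187, 207, 213]
  OquII (TAACGA, off=3): starts [18, 115, 127, 159, 178] → cuts [21, 118, 130, 162, 181]

All cut coordinates (distinct, sorted): [14, 21, 27, 46, 57, 65, 87, 97, 108, 118, 124, 130, 146, 151, 162, 173, 181, 187, 197, 201, 207, 213, 219]

Fragments:
  [0,14): 14 bp
  [14,21): 7 bp
  [21,27): 6 bp
  [27,46): 19 bp
  [46,57): 11 bp
  [57,65): 8 bp
  [65,87): 22 bp
  [87,97): 10 bp
  [97,108): 11 bp
  [108,118): 10 bp
  [118,124): 6 bp
  [124,130): 6 bp
  [130,146): 16 bp
  [146,151): 5 bp
  [151,162): 11 bp
  [162,173): 11 bp
  [173,181): 8 bp
  [181,187): 6 bp
  [187,197): 10 bp
  [197,201): 4 bp
  [201,207): 6 bp
  [207,213): 6 bp
  [213,219): 6 bp
  [219,224): 5 bp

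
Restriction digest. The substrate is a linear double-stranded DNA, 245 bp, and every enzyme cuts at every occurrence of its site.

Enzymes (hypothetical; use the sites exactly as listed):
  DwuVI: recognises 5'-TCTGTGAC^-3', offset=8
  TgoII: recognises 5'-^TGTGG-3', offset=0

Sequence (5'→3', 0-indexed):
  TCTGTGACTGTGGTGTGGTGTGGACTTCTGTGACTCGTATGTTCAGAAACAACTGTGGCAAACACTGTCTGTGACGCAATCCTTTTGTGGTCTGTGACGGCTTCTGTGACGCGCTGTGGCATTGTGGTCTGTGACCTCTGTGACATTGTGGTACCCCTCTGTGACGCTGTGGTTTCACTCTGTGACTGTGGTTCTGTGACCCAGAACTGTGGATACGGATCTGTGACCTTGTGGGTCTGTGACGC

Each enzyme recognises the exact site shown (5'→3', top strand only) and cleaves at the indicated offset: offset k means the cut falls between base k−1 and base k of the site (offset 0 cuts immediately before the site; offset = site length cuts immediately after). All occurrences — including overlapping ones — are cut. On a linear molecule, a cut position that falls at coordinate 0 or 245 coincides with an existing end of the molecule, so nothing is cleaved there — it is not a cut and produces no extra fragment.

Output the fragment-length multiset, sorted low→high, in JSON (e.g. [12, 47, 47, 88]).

[2,2,2,2,4,5,5,7,8,8,9,10,12,13,13,14,14,16,19,19,19,20,22]

Scan for sites:
  DwuVI TCTGTGAC/8: at [0, 26, 67, 90, 102, 127, 136, 157, 178, 192, 219, 235] ⇒ [8, 34, 75, 98, 110, 135, 144, 165, 186, 200, 227, 243]
  TgoII TGTGG/0: at [8, 13, 18, 53, 85, 114, 122, 146, 167, 186, 207, 229] ⇒ [8, 13, 18, 53, 85, 114, 122, 146, 167, 186, 207, 229]

Pooled cuts: [8, 13, 18, 34, 53, 75, 85, 98, 110, 114, 122, 135, 144, 146, 165, 167, 186, 200, 207, 227, 229, 243]

Fragment lengths:
  [0,8): 8 bp
  [8,13): 5 bp
  [13,18): 5 bp
  [18,34): 16 bp
  [34,53): 19 bp
  [53,75): 22 bp
  [75,85): 10 bp
  [85,98): 13 bp
  [98,110): 12 bp
  [110,114): 4 bp
  [114,122): 8 bp
  [122,135): 13 bp
  [135,144): 9 bp
  [144,146): 2 bp
  [146,165): 19 bp
  [165,167): 2 bp
  [167,186): 19 bp
  [186,200): 14 bp
  [200,207): 7 bp
  [207,227): 20 bp
  [227,229): 2 bp
  [229,243): 14 bp
  [243,245): 2 bp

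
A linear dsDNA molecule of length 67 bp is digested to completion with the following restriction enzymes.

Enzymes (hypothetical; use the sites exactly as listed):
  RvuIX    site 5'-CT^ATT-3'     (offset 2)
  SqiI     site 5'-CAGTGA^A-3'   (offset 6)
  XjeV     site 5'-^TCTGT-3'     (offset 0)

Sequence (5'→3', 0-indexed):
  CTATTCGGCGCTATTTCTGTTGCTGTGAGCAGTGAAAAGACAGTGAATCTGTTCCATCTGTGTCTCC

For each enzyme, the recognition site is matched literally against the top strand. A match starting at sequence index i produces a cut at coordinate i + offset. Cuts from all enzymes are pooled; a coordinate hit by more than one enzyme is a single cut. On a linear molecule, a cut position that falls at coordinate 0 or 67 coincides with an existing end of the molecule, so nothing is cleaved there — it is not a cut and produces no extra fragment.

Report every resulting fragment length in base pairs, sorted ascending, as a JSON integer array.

Site scan:
  RvuIX CTATT/2: at [0, 10] ⇒ [2, 12]
  SqiI CAGTGAA/6: at [29, 40] ⇒ [35, 46]
  XjeV TCTGT/0: at [15, 47, 56] ⇒ [15, 47, 56]

All cut coordinates (distinct, sorted): [2, 12, 15, 35, 46, 47, 56]

Fragments:
  [0,2): 2 bp
  [2,12): 10 bp
  [12,15): 3 bp
  [15,35): 20 bp
  [35,46): 11 bp
  [46,47): 1 bp
  [47,56): 9 bp
  [56,67): 11 bp

[1,2,3,9,10,11,11,20]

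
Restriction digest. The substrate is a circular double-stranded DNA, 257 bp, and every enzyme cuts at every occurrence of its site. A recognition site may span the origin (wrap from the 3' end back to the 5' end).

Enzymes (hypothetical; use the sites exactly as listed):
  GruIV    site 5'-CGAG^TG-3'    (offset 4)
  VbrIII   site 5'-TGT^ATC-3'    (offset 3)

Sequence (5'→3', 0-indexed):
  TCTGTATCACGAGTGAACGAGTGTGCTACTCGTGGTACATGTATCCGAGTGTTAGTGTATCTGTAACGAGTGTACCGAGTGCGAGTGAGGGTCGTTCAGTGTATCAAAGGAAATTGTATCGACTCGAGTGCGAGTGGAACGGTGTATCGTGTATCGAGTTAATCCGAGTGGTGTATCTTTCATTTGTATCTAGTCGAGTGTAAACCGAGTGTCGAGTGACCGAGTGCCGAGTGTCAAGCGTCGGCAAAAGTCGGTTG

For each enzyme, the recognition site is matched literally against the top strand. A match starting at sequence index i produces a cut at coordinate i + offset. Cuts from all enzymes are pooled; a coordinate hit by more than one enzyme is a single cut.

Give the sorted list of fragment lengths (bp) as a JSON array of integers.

[6,6,6,7,7,7,7,8,8,8,9,9,11,11,11,11,12,13,15,16,17,21,31]

Scan for sites:
  GruIV CGAGTG/4: at [9, 17, 45, 66, 75, 81, 124, 130, 164, 194, 205, 212, 220, 227] ⇒ [13, 21, 49, 70, 79, 85, 128, 134, 168, 198, 209, 216, 224, 231]
  VbrIII TGTATC/3: at [2, 39, 55, 99, 114, 142, 149, 171, 184] ⇒ [5, 42, 58, 102, 117, 145, 152, 174, 187]

All cut coordinates (distinct, sorted): [5, 13, 21, 42, 49, 58, 70, 79, 85, 102, 117, 128, 134, 145, 152, 168, 174, 187, 198, 209, 216, 224, 231]

Fragment lengths:
  5→13: 8 bp
  13→21: 8 bp
  21→42: 21 bp
  42→49: 7 bp
  49→58: 9 bp
  58→70: 12 bp
  70→79: 9 bp
  79→85: 6 bp
  85→102: 17 bp
  102→117: 15 bp
  117→128: 11 bp
  128→134: 6 bp
  134→145: 11 bp
  145→152: 7 bp
  152→168: 16 bp
  168→174: 6 bp
  174→187: 13 bp
  187→198: 11 bp
  198→209: 11 bp
  209→216: 7 bp
  216→224: 8 bp
  224→231: 7 bp
  231→5 (wrap): 257-231+5 = 31 bp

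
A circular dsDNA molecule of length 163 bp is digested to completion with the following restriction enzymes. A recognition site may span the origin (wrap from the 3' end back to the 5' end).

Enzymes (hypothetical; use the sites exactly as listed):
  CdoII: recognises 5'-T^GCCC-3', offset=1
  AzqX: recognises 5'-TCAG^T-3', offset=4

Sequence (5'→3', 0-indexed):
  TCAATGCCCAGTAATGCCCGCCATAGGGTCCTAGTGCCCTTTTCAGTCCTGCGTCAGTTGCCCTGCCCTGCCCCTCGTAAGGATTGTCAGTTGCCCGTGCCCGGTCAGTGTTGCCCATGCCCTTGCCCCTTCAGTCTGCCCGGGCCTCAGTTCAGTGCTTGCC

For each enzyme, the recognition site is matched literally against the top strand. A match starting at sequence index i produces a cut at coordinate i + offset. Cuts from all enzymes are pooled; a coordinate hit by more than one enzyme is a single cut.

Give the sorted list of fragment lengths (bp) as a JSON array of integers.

Per-enzyme occurrences:
  CdoII (TGCCC, off=1): starts [4, 14, 34, 58, 63, 68, 91, 97, 111, 117, 123, 136] → cuts [5, 15, 35, 59, 64, 69, 92, 98, 112, 118, 124, 137]
  AzqX (TCAGT, off=4): starts [42, 53, 86, 104, 130, 146, 151] → cuts [46, 57, 90, 108, 134, 150, 155]

All cut coordinates (distinct, sorted): [5, 15, 35, 46, 57, 59, 64, 69, 90, 92, 98, 108, 112, 118, 124, 134, 137, 150, 155]

Fragment lengths:
  5→15: 10 bp
  15→35: 20 bp
  35→46: 11 bp
  46→57: 11 bp
  57→59: 2 bp
  59→64: 5 bp
  64→69: 5 bp
  69→90: 21 bp
  90→92: 2 bp
  92→98: 6 bp
  98→108: 10 bp
  108→112: 4 bp
  112→118: 6 bp
  118→124: 6 bp
  124→134: 10 bp
  134→137: 3 bp
  137→150: 13 bp
  150→155: 5 bp
  155→5 (wrap): 163-155+5 = 13 bp

[2,2,3,4,5,5,5,6,6,6,10,10,10,11,11,13,13,20,21]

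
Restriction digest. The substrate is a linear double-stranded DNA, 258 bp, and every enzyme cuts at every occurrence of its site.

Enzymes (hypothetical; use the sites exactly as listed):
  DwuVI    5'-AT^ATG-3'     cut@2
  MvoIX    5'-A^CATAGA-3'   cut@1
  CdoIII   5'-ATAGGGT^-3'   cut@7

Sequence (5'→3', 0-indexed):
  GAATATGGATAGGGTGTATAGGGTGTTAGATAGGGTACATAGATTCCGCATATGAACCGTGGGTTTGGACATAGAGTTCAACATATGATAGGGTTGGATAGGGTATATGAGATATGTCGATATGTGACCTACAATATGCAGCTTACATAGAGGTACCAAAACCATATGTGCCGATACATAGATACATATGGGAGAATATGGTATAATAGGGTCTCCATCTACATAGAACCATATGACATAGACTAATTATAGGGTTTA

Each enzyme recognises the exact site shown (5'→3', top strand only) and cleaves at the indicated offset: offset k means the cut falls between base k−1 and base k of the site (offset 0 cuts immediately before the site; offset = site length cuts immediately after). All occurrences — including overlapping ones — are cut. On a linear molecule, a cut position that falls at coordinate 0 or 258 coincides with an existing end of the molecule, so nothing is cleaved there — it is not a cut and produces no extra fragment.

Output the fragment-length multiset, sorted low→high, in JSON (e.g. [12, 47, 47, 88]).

Site scan:
  DwuVI ATATG/2: at [2, 49, 82, 104, 111, 119, 133, 163, 185, 195, 230] ⇒ [4, 51, 84, 106, 113, 121, 135, 165, 187, 197, 232]
  MvoIX ACATAGA/1: at [36, 68, 144, 175, 220, 235] ⇒ [37, 69, 145, 176, 221, 236]
  CdoIII ATAGGGT/7: at [8, 17, 29, 87, 97, 205, 248] ⇒ [15, 24, 36, 94, 104, 212, 255]

All cut coordinates (distinct, sorted): [4, 15, 24, 36, 37, 51, 69, 84, 94, 104, 106, 113, 121, 135, 145, 165, 176, 187, 197, 212, 221, 232, 236, 255]

Fragment lengths:
  [0,4): 4 bp
  [4,15): 11 bp
  [15,24): 9 bp
  [24,36): 12 bp
  [36,37): 1 bp
  [37,51): 14 bp
  [51,69): 18 bp
  [69,84): 15 bp
  [84,94): 10 bp
  [94,104): 10 bp
  [104,106): 2 bp
  [106,113): 7 bp
  [113,121): 8 bp
  [121,135): 14 bp
  [135,145): 10 bp
  [145,165): 20 bp
  [165,176): 11 bp
  [176,187): 11 bp
  [187,197): 10 bp
  [197,212): 15 bp
  [212,221): 9 bp
  [221,232): 11 bp
  [232,236): 4 bp
  [236,255): 19 bp
  [255,258): 3 bp

[1,2,3,4,4,7,8,9,9,10,10,10,10,11,11,11,11,12,14,14,15,15,18,19,20]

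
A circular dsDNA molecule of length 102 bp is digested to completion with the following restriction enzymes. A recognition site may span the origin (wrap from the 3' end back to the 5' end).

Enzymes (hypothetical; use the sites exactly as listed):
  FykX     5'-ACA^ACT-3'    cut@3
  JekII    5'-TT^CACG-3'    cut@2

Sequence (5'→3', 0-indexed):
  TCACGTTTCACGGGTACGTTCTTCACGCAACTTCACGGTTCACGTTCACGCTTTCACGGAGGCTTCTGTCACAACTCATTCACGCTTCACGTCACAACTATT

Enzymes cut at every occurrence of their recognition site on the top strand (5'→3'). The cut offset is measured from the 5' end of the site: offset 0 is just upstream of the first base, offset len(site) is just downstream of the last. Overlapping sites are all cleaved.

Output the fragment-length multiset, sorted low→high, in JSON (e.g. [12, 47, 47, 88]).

[6,7,7,7,7,7,8,9,10,15,19]

Per-enzyme occurrences:
  FykX (ACAACT, off=3): starts [70, 93] → cuts [73, 96]
  JekII (TTCACG, off=2): starts [6, 21, 31, 38, 44, 52, 78, 85, 101] → cuts [1, 8, 23, 33, 40, 46, 54, 80, 87]

Pooled cuts: [1, 8, 23, 33, 40, 46, 54, 73, 80, 87, 96]

Fragments:
  1→8: 7 bp
  8→23: 15 bp
  23→33: 10 bp
  33→40: 7 bp
  40→46: 6 bp
  46→54: 8 bp
  54→73: 19 bp
  73→80: 7 bp
  80→87: 7 bp
  87→96: 9 bp
  96→1 (wrap): 102-96+1 = 7 bp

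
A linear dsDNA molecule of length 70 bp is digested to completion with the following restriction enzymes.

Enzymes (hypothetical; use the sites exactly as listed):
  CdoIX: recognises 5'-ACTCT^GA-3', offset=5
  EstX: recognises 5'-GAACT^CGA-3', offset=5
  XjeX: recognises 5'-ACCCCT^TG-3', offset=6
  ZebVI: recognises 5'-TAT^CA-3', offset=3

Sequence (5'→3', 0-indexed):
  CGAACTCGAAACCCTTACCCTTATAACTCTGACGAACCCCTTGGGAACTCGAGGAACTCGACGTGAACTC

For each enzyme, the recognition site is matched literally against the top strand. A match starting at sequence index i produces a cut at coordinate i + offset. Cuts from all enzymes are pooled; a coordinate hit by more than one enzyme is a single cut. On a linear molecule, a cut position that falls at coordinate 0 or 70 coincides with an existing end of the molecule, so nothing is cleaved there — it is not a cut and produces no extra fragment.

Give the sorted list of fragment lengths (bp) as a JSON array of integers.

Site scan:
  CdoIX (ACTCTGA, off=5): starts [25] → cuts [30]
  EstX (GAACTCGA, off=5): starts [1, 44, 53] → cuts [6, 49, 58]
  XjeX (ACCCCTTG, off=6): starts [35] → cuts [41]
  ZebVI (TATCA, off=3): no sites

All cut coordinates (distinct, sorted): [6, 30, 41, 49, 58]

Fragment lengths:
  [0,6): 6 bp
  [6,30): 24 bp
  [30,41): 11 bp
  [41,49): 8 bp
  [49,58): 9 bp
  [58,70): 12 bp

[6,8,9,11,12,24]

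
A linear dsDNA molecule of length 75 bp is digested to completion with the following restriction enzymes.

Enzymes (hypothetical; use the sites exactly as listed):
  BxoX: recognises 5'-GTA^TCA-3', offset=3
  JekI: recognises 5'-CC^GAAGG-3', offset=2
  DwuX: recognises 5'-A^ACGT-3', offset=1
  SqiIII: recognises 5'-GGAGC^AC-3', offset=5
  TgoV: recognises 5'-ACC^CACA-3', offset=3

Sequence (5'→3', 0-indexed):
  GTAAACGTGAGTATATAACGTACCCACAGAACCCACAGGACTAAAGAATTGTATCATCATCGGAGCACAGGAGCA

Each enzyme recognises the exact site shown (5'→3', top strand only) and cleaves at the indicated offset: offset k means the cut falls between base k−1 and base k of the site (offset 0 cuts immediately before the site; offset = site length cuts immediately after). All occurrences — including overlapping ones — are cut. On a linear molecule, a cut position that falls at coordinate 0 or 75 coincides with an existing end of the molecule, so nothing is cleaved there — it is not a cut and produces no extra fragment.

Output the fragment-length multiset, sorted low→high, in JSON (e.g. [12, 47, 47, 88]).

[4,7,9,9,13,13,20]

Per-enzyme occurrences:
  BxoX (GTATCA, off=3): starts [50] → cuts [53]
  JekI (CCGAAGG, off=2): no sites
  DwuX (AACGT, off=1): starts [3, 16] → cuts [4, 17]
  SqiIII (GGAGCAC, off=5): starts [61] → cuts [66]
  TgoV (ACCCACA, off=3): starts [21, 30] → cuts [24, 33]

All cut coordinates (distinct, sorted): [4, 17, 24, 33, 53, 66]

Fragment lengths:
  [0,4): 4 bp
  [4,17): 13 bp
  [17,24): 7 bp
  [24,33): 9 bp
  [33,53): 20 bp
  [53,66): 13 bp
  [66,75): 9 bp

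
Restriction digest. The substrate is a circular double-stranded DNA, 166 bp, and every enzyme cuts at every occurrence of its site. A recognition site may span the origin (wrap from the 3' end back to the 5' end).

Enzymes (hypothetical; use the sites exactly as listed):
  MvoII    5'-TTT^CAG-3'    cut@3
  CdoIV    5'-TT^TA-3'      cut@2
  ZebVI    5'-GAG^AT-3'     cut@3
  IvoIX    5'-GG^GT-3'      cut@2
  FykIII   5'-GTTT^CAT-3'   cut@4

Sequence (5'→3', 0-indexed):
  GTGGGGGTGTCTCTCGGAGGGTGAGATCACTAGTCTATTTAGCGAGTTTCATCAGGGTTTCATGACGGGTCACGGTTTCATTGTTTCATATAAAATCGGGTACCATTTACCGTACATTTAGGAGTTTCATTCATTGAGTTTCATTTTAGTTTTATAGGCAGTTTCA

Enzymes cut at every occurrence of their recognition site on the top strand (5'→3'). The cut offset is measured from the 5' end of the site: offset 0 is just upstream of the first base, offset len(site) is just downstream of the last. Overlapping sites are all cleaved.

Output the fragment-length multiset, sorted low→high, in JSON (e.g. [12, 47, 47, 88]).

Site scan:
  MvoII TTTCAG/3: at [161] ⇒ [164]
  CdoIV TTTA/2: at [37, 105, 116, 144, 150] ⇒ [39, 107, 118, 146, 152]
  ZebVI GAGAT/3: at [22] ⇒ [25]
  IvoIX GGGT/2: at [4, 18, 54, 66, 97] ⇒ [6, 20, 56, 68, 99]
  FykIII GTTTCAT/4: at [45, 56, 74, 82, 123, 137] ⇒ [49, 60, 78, 86, 127, 141]

All cut coordinates (distinct, sorted): [6, 20, 25, 39, 49, 56, 60, 68, 78, 86, 99, 107, 118, 127, 141, 146, 152, 164]

Fragment lengths:
  6→20: 14 bp
  20→25: 5 bp
  25→39: 14 bp
  39→49: 10 bp
  49→56: 7 bp
  56→60: 4 bp
  60→68: 8 bp
  68→78: 10 bp
  78→86: 8 bp
  86→99: 13 bp
  99→107: 8 bp
  107→118: 11 bp
  118→127: 9 bp
  127→141: 14 bp
  141→146: 5 bp
  146→152: 6 bp
  152→164: 12 bp
  164→6 (wrap): 166-164+6 = 8 bp

[4,5,5,6,7,8,8,8,8,9,10,10,11,12,13,14,14,14]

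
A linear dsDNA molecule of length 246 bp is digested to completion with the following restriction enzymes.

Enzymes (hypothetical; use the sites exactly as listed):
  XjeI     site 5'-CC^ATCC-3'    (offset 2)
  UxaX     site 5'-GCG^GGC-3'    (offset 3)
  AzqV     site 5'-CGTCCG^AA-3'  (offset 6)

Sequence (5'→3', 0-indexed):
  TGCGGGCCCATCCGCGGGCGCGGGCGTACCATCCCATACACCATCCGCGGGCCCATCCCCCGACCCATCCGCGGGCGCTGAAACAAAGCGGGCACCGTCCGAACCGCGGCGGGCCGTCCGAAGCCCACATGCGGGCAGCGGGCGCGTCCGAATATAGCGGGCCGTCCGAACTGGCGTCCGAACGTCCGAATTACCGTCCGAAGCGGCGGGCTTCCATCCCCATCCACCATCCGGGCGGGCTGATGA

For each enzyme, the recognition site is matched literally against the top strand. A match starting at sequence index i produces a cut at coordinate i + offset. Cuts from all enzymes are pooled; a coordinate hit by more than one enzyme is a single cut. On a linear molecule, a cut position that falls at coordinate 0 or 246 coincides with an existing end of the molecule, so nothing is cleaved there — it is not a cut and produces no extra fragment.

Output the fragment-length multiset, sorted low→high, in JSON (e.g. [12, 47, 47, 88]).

Per-enzyme occurrences:
  XjeI (CCATCC, off=2): starts [7, 28, 40, 52, 64, 213, 219, 226] → cuts [9, 30, 42, 54, 66, 215, 221, 228]
  UxaX (GCGGGC, off=3): starts [1, 13, 19, 46, 70, 87, 108, 130, 137, 156, 205, 234] → cuts [4, 16, 22, 49, 73, 90, 111, 133, 140, 159, 208, 237]
  AzqV (CGTCCGAA, off=6): starts [95, 114, 144, 162, 174, 182, 194] → cuts [101, 120, 150, 168, 180, 188, 200]

All cut coordinates (distinct, sorted): [4, 9, 16, 22, 30, 42, 49, 54, 66, 73, 90, 101, 111, 120, 133, 140, 150, 159, 168, 180, 188, 200, 208, 215, 221, 228, 237]

Fragment lengths:
  [0,4): 4 bp
  [4,9): 5 bp
  [9,16): 7 bp
  [16,22): 6 bp
  [22,30): 8 bp
  [30,42): 12 bp
  [42,49): 7 bp
  [49,54): 5 bp
  [54,66): 12 bp
  [66,73): 7 bp
  [73,90): 17 bp
  [90,101): 11 bp
  [101,111): 10 bp
  [111,120): 9 bp
  [120,133): 13 bp
  [133,140): 7 bp
  [140,150): 10 bp
  [150,159): 9 bp
  [159,168): 9 bp
  [168,180): 12 bp
  [180,188): 8 bp
  [188,200): 12 bp
  [200,208): 8 bp
  [208,215): 7 bp
  [215,221): 6 bp
  [221,228): 7 bp
  [228,237): 9 bp
  [237,246): 9 bp

[4,5,5,6,6,7,7,7,7,7,7,8,8,8,9,9,9,9,9,10,10,11,12,12,12,12,13,17]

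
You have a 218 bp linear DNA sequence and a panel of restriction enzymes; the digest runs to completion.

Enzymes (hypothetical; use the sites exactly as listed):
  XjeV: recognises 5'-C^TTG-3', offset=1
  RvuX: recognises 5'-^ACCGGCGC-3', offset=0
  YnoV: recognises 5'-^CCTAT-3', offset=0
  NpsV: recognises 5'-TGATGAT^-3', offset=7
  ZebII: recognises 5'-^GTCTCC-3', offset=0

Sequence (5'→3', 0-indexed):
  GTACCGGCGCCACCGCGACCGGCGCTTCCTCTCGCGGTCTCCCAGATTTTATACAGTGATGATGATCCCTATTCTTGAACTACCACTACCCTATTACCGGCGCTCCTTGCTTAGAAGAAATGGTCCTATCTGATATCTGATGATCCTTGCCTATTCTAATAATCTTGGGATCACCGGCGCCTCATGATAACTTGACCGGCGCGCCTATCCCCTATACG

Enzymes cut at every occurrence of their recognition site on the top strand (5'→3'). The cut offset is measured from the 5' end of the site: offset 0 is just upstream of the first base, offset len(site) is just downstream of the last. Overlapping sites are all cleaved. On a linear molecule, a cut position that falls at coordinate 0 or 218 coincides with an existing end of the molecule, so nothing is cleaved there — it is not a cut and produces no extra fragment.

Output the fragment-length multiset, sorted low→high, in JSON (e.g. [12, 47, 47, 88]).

[1,2,2,3,3,3,6,7,7,8,8,9,11,15,15,15,18,19,19,20,27]

Scan for sites:
  XjeV (CTTG, off=1): starts [73, 105, 145, 163, 190] → cuts [74, 106, 146, 164, 191]
  RvuX (ACCGGCGC, off=0): starts [2, 17, 95, 172, 194] → cuts [2, 17, 95, 172, 194]
  YnoV (CCTAT, off=0): starts [67, 89, 124, 149, 203, 210] → cuts [67, 89, 124, 149, 203, 210]
  NpsV (TGATGAT, off=7): starts [56, 59, 137] → cuts [63, 66, 144]
  ZebII (GTCTCC, off=0): starts [36] → cuts [36]

Pooled cuts: [2, 17, 36, 63, 66, 67, 74, 89, 95, 106, 124, 144, 146, 149, 164, 172, 191, 194, 203, 210]

Fragments:
  [0,2): 2 bp
  [2,17): 15 bp
  [17,36): 19 bp
  [36,63): 27 bp
  [63,66): 3 bp
  [66,67): 1 bp
  [67,74): 7 bp
  [74,89): 15 bp
  [89,95): 6 bp
  [95,106): 11 bp
  [106,124): 18 bp
  [124,144): 20 bp
  [144,146): 2 bp
  [146,149): 3 bp
  [149,164): 15 bp
  [164,172): 8 bp
  [172,191): 19 bp
  [191,194): 3 bp
  [194,203): 9 bp
  [203,210): 7 bp
  [210,218): 8 bp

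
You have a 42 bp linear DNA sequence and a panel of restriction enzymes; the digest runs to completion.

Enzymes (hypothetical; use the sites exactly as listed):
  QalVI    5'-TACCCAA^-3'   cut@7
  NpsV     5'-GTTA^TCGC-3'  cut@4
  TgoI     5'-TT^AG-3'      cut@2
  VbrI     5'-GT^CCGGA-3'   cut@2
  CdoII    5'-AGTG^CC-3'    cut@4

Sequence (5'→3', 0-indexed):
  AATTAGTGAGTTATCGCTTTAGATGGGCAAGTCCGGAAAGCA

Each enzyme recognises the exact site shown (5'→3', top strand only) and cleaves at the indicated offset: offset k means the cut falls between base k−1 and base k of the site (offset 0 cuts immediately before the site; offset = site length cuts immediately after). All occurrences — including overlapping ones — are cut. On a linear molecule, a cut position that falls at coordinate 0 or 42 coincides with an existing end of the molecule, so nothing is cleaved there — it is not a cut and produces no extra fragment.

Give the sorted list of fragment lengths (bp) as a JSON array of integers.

[4,7,9,10,12]

Site scan:
  QalVI (TACCCAA, off=7): no sites
  NpsV GTTATCGC/4: at [9] ⇒ [13]
  TgoI TTAG/2: at [2, 18] ⇒ [4, 20]
  VbrI GTCCGGA/2: at [30] ⇒ [32]
  CdoII (AGTGCC, off=4): no sites

All cut coordinates (distinct, sorted): [4, 13, 20, 32]

Fragments:
  [0,4): 4 bp
  [4,13): 9 bp
  [13,20): 7 bp
  [20,32): 12 bp
  [32,42): 10 bp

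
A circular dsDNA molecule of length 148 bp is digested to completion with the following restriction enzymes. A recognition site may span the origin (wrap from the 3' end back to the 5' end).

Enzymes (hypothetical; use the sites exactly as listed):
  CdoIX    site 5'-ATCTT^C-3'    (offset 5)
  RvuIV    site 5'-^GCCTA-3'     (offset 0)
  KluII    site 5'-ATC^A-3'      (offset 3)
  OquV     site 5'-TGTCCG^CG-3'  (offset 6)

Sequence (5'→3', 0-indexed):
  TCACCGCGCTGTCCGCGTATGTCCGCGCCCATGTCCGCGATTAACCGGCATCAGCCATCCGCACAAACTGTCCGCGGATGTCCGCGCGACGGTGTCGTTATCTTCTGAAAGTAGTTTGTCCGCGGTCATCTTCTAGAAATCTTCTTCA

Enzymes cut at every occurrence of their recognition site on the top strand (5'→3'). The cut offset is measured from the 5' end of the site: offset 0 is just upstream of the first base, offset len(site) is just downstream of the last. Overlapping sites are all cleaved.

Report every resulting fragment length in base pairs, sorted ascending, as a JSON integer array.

Scan for sites:
  CdoIX ATCTTC/5: at [99, 127, 138] ⇒ [104, 132, 143]
  RvuIV (GCCTA, off=0): no sites
  KluII ATCA/3: at [49, 147] ⇒ [2, 52]
  OquV TGTCCGCG/6: at [9, 19, 31, 68, 78, 116] ⇒ [15, 25, 37, 74, 84, 122]

Pooled cuts: [2, 15, 25, 37, 52, 74, 84, 104, 122, 132, 143]

Fragments:
  2→15: 13 bp
  15→25: 10 bp
  25→37: 12 bp
  37→52: 15 bp
  52→74: 22 bp
  74→84: 10 bp
  84→104: 20 bp
  104→122: 18 bp
  122→132: 10 bp
  132→143: 11 bp
  143→2 (wrap): 148-143+2 = 7 bp

[7,10,10,10,11,12,13,15,18,20,22]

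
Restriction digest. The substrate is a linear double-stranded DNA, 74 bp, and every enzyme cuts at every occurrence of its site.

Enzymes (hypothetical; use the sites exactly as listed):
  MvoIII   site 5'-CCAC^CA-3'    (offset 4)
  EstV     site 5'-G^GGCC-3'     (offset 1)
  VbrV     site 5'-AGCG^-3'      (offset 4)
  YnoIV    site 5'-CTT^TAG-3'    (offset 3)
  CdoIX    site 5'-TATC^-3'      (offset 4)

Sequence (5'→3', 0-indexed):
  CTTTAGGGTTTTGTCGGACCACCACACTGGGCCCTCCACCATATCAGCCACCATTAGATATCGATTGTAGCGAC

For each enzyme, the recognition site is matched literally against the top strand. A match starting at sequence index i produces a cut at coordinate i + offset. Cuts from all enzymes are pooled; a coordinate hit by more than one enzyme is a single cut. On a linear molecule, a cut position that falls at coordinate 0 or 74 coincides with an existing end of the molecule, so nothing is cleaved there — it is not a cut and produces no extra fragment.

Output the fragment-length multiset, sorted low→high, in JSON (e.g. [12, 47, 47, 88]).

[2,3,6,6,7,10,10,11,19]

Site scan:
  MvoIII (CCACCA, off=4): starts [18, 35, 47] → cuts [22, 39, 51]
  EstV (GGGCC, off=1): starts [28] → cuts [29]
  VbrV (AGCG, off=4): starts [68] → cuts [72]
  YnoIV (CTTTAG, off=3): starts [0] → cuts [3]
  CdoIX (TATC, off=4): starts [41, 58] → cuts [45, 62]

Pooled cuts: [3, 22, 29, 39, 45, 51, 62, 72]

Fragment lengths:
  [0,3): 3 bp
  [3,22): 19 bp
  [22,29): 7 bp
  [29,39): 10 bp
  [39,45): 6 bp
  [45,51): 6 bp
  [51,62): 11 bp
  [62,72): 10 bp
  [72,74): 2 bp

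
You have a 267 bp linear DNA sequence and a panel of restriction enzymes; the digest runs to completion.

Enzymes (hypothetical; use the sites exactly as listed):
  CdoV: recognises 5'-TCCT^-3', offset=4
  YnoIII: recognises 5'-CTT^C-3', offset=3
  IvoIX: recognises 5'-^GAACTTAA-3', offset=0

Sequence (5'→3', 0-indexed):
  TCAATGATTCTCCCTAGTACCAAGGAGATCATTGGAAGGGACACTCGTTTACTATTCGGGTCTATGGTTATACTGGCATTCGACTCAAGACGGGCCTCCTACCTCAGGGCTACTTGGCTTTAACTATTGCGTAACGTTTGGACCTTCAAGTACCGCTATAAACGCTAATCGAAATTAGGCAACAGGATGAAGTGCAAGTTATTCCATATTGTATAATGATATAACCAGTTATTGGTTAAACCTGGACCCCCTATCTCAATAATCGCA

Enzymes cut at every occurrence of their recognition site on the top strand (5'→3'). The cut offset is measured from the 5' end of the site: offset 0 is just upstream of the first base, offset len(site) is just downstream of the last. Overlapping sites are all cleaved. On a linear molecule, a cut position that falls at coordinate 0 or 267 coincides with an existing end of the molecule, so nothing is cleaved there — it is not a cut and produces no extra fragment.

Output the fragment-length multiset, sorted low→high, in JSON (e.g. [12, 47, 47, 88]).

[46,100,121]

Scan for sites:
  CdoV (TCCT, off=4): starts [96] → cuts [100]
  YnoIII (CTTC, off=3): starts [143] → cuts [146]
  IvoIX (GAACTTAA, off=0): no sites

Pooled cuts: [100, 146]

Fragments:
  [0,100): 100 bp
  [100,146): 46 bp
  [146,267): 121 bp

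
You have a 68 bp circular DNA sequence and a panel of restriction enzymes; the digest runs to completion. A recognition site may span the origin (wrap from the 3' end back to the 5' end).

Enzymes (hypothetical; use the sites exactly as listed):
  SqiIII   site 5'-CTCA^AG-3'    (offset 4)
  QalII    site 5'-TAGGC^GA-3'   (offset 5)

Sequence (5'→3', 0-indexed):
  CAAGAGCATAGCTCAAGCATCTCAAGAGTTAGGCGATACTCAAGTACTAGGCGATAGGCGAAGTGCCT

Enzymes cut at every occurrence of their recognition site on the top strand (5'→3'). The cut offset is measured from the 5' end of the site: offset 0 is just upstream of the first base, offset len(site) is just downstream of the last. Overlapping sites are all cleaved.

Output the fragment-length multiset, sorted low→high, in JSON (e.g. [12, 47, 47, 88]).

[7,8,9,10,10,11,13]

Per-enzyme occurrences:
  SqiIII (CTCAAG, off=4): starts [11, 20, 38, 66] → cuts [2, 15, 24, 42]
  QalII (TAGGCGA, off=5): starts [29, 47, 54] → cuts [34, 52, 59]

All cut coordinates (distinct, sorted): [2, 15, 24, 34, 42, 52, 59]

Fragment lengths:
  2→15: 13 bp
  15→24: 9 bp
  24→34: 10 bp
  34→42: 8 bp
  42→52: 10 bp
  52→59: 7 bp
  59→2 (wrap): 68-59+2 = 11 bp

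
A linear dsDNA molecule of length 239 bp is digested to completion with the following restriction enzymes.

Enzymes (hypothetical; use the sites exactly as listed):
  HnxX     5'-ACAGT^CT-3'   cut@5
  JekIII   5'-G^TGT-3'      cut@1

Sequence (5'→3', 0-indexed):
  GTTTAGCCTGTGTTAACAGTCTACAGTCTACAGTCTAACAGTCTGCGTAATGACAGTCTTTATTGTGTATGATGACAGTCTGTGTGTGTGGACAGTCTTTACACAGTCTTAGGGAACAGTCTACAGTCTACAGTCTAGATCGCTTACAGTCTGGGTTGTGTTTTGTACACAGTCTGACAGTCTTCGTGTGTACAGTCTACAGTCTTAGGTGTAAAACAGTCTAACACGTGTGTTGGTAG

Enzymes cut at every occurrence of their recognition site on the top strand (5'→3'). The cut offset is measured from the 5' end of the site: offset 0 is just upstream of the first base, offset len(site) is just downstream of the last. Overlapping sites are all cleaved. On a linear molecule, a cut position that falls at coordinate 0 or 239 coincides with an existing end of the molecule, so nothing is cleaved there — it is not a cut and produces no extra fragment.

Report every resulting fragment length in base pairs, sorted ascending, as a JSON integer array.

Site scan:
  HnxX (ACAGTCT, off=5): starts [15, 22, 29, 37, 52, 74, 91, 102, 115, 122, 129, 145, 168, 176, 191, 198, 215] → cuts [20, 27, 34, 42, 57, 79, 96, 107, 120, 127, 134, 150, 173, 181, 196, 203, 220]
  JekIII (GTGT, off=1): starts [9, 64, 81, 83, 85, 157, 185, 187, 208, 227, 229] → cuts [10, 65, 82, 84, 86, 158, 186, 188, 209, 228, 230]

Pooled cuts: [10, 20, 27, 34, 42, 57, 65, 79, 82, 84, 86, 96, 107, 120, 127, 134, 150, 158, 173, 181, 186, 188, 196, 203, 209, 220, 228, 230]

Fragments:
  [0,10): 10 bp
  [10,20): 10 bp
  [20,27): 7 bp
  [27,34): 7 bp
  [34,42): 8 bp
  [42,57): 15 bp
  [57,65): 8 bp
  [65,79): 14 bp
  [79,82): 3 bp
  [82,84): 2 bp
  [84,86): 2 bp
  [86,96): 10 bp
  [96,107): 11 bp
  [107,120): 13 bp
  [120,127): 7 bp
  [127,134): 7 bp
  [134,150): 16 bp
  [150,158): 8 bp
  [158,173): 15 bp
  [173,181): 8 bp
  [181,186): 5 bp
  [186,188): 2 bp
  [188,196): 8 bp
  [196,203): 7 bp
  [203,209): 6 bp
  [209,220): 11 bp
  [220,228): 8 bp
  [228,230): 2 bp
  [230,239): 9 bp

[2,2,2,2,3,5,6,7,7,7,7,7,8,8,8,8,8,8,9,10,10,10,11,11,13,14,15,15,16]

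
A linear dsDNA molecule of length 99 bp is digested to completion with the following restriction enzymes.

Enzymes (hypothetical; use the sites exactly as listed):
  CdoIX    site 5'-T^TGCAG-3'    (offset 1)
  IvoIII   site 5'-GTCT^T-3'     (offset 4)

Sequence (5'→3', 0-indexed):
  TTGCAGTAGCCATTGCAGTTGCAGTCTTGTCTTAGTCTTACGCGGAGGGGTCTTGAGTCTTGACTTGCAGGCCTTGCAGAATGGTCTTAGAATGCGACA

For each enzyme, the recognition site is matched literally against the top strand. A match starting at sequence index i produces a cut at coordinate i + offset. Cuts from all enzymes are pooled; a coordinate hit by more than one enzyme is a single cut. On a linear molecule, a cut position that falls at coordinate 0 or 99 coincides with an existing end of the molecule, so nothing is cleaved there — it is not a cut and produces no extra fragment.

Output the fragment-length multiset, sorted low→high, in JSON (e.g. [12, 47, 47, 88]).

[1,5,5,6,6,7,8,9,12,12,13,15]

Per-enzyme occurrences:
  CdoIX (TTGCAG, off=1): starts [0, 12, 18, 64, 73] → cuts [1, 13, 19, 65, 74]
  IvoIII (GTCTT, off=4): starts [23, 28, 34, 49, 56, 83] → cuts [27, 32, 38, 53, 60, 87]

All cut coordinates (distinct, sorted): [1, 13, 19, 27, 32, 38, 53, 60, 65, 74, 87]

Fragment lengths:
  [0,1): 1 bp
  [1,13): 12 bp
  [13,19): 6 bp
  [19,27): 8 bp
  [27,32): 5 bp
  [32,38): 6 bp
  [38,53): 15 bp
  [53,60): 7 bp
  [60,65): 5 bp
  [65,74): 9 bp
  [74,87): 13 bp
  [87,99): 12 bp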